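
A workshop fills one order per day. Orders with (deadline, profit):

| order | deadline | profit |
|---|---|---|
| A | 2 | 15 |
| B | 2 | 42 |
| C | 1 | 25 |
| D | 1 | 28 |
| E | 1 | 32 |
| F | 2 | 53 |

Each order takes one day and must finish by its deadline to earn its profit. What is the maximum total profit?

95

Profit order: F=53 B=42 E=32 D=28 C=25 A=15
Assign: F→slot 2, B→slot 1, E skipped, D skipped, C skipped, A skipped.
Slots: [1:B] [2:F]
Profit = 42 + 53 = 95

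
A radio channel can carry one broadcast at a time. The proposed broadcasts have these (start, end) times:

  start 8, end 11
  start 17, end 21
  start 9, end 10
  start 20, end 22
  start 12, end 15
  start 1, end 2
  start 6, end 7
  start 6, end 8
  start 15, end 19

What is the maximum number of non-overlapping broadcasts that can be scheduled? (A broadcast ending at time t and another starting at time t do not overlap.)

6

Order by finish time; keep every interval that doesn't clash with the previous kept one.
By end time: (1,2), (6,7), (6,8), (9,10), (8,11), (12,15), (15,19), (17,21), (20,22).
Pick (1,2); next start ≥ 2 → (6,7); next start ≥ 7 → (9,10); next start ≥ 10 → (12,15); next start ≥ 15 → (15,19); next start ≥ 19 → (20,22).
Selected 6 broadcasts.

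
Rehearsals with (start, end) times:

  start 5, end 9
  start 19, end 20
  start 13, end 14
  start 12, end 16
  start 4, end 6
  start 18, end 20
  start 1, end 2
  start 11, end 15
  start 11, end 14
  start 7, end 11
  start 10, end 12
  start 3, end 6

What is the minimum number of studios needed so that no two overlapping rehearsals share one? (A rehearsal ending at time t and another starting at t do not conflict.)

starts: [1, 3, 4, 5, 7, 10, 11, 11, 12, 13, 18, 19]
ends:   [2, 6, 6, 9, 11, 12, 14, 14, 15, 16, 20, 20]
s1→1 e2→0 s3→1 s4→2 s5→3 e6→2 e6→1 s7→2 e9→1 s10→2 e11→1 s11→2 s11→3 e12→2 s12→3 s13→4  — peak 4.

4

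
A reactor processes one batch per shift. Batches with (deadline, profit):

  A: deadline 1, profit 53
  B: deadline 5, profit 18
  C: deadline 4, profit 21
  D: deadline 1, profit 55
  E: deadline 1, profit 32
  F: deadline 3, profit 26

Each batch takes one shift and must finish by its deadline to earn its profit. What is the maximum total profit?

By profit: D(d1,55), A(d1,53), E(d1,32), F(d3,26), C(d4,21), B(d5,18)
D→slot 1; A skipped; E skipped; F→slot 3; C→slot 4; B→slot 5.
Profit = 55 + 26 + 21 + 18 = 120

120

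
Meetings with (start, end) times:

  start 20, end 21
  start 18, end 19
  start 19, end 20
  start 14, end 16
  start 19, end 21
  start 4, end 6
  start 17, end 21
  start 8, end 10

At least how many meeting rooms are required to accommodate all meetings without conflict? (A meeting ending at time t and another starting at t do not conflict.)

3

Events (time:±→running): 4:+→1 6:-→0 8:+→1 10:-→0 14:+→1 16:-→0 17:+→1 18:+→2 19:-→1 19:+→2 19:+→3 … peak 3.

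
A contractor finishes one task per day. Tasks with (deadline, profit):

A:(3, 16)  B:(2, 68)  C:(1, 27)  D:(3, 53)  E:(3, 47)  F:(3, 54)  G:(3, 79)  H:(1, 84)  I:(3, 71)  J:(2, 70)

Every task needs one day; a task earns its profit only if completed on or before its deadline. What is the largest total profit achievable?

By profit: H(d1,84), G(d3,79), I(d3,71), J(d2,70), B(d2,68), F(d3,54), D(d3,53), E(d3,47), C(d1,27), A(d3,16)
H→slot 1; G→slot 3; I→slot 2; J skipped; B skipped; F skipped; D skipped; E skipped; C skipped; A skipped.
Profit = 84 + 71 + 79 = 234

234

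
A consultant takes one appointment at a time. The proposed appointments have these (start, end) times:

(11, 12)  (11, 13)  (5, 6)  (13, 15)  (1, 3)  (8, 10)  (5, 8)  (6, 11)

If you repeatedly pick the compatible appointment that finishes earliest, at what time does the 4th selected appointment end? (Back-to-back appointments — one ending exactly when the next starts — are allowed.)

12

By end time: (1,3), (5,6), (5,8), (8,10), (6,11), (11,12), (11,13), (13,15).
Pick (1,3); next start ≥ 3 → (5,6); next start ≥ 6 → (8,10); next start ≥ 10 → (11,12); next start ≥ 12 → (13,15).
Selected: (1,3) (5,6) (8,10) (11,12) (13,15)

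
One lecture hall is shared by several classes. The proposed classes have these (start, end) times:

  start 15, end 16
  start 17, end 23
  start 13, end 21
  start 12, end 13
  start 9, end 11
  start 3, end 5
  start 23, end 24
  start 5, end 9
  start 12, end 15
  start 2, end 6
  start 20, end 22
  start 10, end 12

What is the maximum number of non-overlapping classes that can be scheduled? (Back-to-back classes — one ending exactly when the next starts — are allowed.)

By end time: (3,5), (2,6), (5,9), (9,11), (10,12), (12,13), (12,15), (15,16), (13,21), (20,22), (17,23), (23,24).
Pick (3,5); next start ≥ 5 → (5,9); next start ≥ 9 → (9,11); next start ≥ 11 → (12,13); next start ≥ 13 → (15,16); next start ≥ 16 → (20,22); next start ≥ 22 → (23,24).
Selected 7 classes.

7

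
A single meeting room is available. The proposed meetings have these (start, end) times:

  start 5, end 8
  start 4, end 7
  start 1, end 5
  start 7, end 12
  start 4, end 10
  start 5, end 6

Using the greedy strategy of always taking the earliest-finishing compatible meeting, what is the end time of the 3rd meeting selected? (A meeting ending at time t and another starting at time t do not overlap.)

By end time: (1,5), (5,6), (4,7), (5,8), (4,10), (7,12).
Pick (1,5); next start ≥ 5 → (5,6); next start ≥ 6 → (7,12).
Selected: (1,5) (5,6) (7,12)

12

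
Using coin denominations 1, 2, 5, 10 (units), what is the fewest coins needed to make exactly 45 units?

45 − 4×10→5 − 1×5→0
Total coins = 4 + 1 = 5

5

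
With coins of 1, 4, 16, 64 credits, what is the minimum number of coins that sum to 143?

8

Use the largest denomination that fits, subtract, and repeat.
143 = 2×64 + 3×4 + 3×1
Total coins = 2 + 3 + 3 = 8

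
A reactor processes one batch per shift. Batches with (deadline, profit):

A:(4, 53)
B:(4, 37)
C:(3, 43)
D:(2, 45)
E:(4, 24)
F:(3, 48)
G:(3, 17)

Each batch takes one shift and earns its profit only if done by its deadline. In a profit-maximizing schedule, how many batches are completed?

By profit: A(d4,53), F(d3,48), D(d2,45), C(d3,43), B(d4,37), E(d4,24), G(d3,17)
A→slot 4; F→slot 3; D→slot 2; C→slot 1; B skipped; E skipped; G skipped.
4 of 7 scheduled.

4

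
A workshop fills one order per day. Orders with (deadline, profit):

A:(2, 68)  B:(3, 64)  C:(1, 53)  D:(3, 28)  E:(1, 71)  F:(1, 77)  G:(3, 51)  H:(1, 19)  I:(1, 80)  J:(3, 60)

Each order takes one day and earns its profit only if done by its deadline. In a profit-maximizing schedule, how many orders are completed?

Sort by profit descending; place each in the latest free slot ≤ its deadline.
By profit: I(d1,80), F(d1,77), E(d1,71), A(d2,68), B(d3,64), J(d3,60), C(d1,53), G(d3,51), D(d3,28), H(d1,19)
I→slot 1; F skipped; E skipped; A→slot 2; B→slot 3; J skipped; C skipped; G skipped; D skipped; H skipped.
3 of 10 scheduled.

3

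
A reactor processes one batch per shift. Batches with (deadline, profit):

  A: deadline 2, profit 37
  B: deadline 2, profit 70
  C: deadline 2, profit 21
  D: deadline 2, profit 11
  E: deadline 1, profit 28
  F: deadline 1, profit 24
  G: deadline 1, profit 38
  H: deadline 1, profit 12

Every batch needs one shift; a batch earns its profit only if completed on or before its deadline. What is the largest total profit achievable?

108

Profit order: B=70 G=38 A=37 E=28 F=24 C=21 H=12 D=11
Assign: B→slot 2, G→slot 1, A skipped, E skipped, F skipped, C skipped, H skipped, D skipped.
Slots: [1:G] [2:B]
Profit = 38 + 70 = 108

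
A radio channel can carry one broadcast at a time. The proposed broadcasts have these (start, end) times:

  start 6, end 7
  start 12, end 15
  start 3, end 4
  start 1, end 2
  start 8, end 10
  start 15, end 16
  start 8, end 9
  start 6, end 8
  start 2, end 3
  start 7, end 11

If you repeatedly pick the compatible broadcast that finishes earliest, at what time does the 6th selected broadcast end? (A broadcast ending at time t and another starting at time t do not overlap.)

15

Sort by end time and greedily take each interval whose start is ≥ the last chosen end.
By end time: (1,2), (2,3), (3,4), (6,7), (6,8), (8,9), (8,10), (7,11), (12,15), (15,16).
Pick (1,2); next start ≥ 2 → (2,3); next start ≥ 3 → (3,4); next start ≥ 4 → (6,7); next start ≥ 7 → (8,9); next start ≥ 9 → (12,15); next start ≥ 15 → (15,16).
Selected: (1,2) (2,3) (3,4) (6,7) (8,9) (12,15) (15,16)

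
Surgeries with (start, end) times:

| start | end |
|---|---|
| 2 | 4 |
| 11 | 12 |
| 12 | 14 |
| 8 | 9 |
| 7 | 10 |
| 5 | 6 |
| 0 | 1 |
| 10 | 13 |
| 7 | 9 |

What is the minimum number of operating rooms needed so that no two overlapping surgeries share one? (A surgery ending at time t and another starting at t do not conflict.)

3

Count concurrent intervals with a sweep; the peak is the room count.
starts: [0, 2, 5, 7, 7, 8, 10, 11, 12]
ends:   [1, 4, 6, 9, 9, 10, 12, 13, 14]
s0→1 e1→0 s2→1 e4→0 s5→1 e6→0 s7→1 s7→2 s8→3  — peak 3.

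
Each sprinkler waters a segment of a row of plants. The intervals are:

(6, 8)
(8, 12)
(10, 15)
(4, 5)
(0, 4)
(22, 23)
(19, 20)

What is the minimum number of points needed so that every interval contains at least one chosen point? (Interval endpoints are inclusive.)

Sorted: [0,4] [4,5] [6,8] [8,12] [10,15] [19,20] [22,23]
{[0,4],[4,5]} hit by 4; {[6,8],[8,12]} hit by 8; {[10,15]} hit by 15; {[19,20]} hit by 20; {[22,23]} hit by 23.
Points: 4, 8, 15, 20, 23 (5 total).

5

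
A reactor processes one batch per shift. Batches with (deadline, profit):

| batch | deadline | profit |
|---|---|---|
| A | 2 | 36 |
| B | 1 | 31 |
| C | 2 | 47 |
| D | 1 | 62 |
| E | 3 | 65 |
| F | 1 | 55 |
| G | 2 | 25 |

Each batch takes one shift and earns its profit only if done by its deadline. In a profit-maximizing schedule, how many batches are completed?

3

Sort by profit descending; place each in the latest free slot ≤ its deadline.
Profit order: E=65 D=62 F=55 C=47 A=36 B=31 G=25
Assign: E→slot 3, D→slot 1, F skipped, C→slot 2, A skipped, B skipped, G skipped.
Slots: [1:D] [2:C] [3:E]
3 of 7 scheduled.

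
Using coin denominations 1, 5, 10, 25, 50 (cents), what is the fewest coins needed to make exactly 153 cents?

Use the largest denomination that fits, subtract, and repeat.
153 − 3×50→3 − 3×1→0
Total coins = 3 + 3 = 6

6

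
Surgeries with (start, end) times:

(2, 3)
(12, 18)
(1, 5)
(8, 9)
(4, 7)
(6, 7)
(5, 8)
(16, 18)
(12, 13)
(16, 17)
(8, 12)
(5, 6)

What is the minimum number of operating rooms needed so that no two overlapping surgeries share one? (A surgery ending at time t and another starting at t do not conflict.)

Count concurrent intervals with a sweep; the peak is the room count.
starts: [1, 2, 4, 5, 5, 6, 8, 8, 12, 12, 16, 16]
ends:   [3, 5, 6, 7, 7, 8, 9, 12, 13, 17, 18, 18]
s1→1 s2→2 e3→1 s4→2 e5→1 s5→2 s5→3  — peak 3.

3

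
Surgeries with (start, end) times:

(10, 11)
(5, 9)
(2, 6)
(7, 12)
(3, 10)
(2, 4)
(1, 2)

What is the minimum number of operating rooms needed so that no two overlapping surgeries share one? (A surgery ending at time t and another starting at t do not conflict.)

Count concurrent intervals with a sweep; the peak is the room count.
starts: [1, 2, 2, 3, 5, 7, 10]
ends:   [2, 4, 6, 9, 10, 11, 12]
s1→1 e2→0 s2→1 s2→2 s3→3  — peak 3.

3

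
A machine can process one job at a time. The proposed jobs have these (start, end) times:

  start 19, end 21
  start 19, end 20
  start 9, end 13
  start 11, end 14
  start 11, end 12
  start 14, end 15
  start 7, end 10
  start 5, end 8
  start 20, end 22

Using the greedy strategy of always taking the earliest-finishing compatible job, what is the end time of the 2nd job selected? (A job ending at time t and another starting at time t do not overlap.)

12

Sort by end time and greedily take each interval whose start is ≥ the last chosen end.
Sorted by end: (5,8)  (7,10)  (11,12)  (9,13)  (11,14)  (14,15)  (19,20)  (19,21)  (20,22)
take (5,8); skip (7,10); take (11,12); skip (9,13); skip (11,14); take (14,15); take (19,20); skip (19,21); take (20,22).
Selected: (5,8) (11,12) (14,15) (19,20) (20,22)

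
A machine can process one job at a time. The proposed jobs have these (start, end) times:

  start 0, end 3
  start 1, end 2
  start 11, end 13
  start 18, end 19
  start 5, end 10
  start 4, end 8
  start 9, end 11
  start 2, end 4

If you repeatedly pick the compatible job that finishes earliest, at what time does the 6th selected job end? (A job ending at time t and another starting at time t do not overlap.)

Greedy by earliest finish: after sorting by end time, pick each interval compatible with the last pick.
By end time: (1,2), (0,3), (2,4), (4,8), (5,10), (9,11), (11,13), (18,19).
Pick (1,2); next start ≥ 2 → (2,4); next start ≥ 4 → (4,8); next start ≥ 8 → (9,11); next start ≥ 11 → (11,13); next start ≥ 13 → (18,19).
Selected: (1,2) (2,4) (4,8) (9,11) (11,13) (18,19)

19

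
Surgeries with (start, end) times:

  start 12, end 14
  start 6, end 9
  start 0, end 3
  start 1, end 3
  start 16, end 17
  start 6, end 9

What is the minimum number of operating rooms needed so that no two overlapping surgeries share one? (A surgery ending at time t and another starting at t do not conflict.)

Count concurrent intervals with a sweep; the peak is the room count.
starts: [0, 1, 6, 6, 12, 16]
ends:   [3, 3, 9, 9, 14, 17]
s0→1 s1→2  — peak 2.

2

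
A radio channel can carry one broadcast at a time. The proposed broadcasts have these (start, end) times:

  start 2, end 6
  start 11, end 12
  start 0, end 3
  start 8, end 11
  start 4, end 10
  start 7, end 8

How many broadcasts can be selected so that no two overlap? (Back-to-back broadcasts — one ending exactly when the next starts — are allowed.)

4

Greedy by earliest finish: after sorting by end time, pick each interval compatible with the last pick.
Sorted by end: (0,3)  (2,6)  (7,8)  (4,10)  (8,11)  (11,12)
take (0,3); take (7,8); take (8,11); take (11,12).
Selected 4 broadcasts.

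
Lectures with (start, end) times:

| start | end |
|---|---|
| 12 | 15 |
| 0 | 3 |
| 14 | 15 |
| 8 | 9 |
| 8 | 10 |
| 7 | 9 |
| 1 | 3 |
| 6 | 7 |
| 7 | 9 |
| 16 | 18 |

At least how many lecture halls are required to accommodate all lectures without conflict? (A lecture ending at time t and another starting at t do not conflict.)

4

Count concurrent intervals with a sweep; the peak is the room count.
starts: [0, 1, 6, 7, 7, 8, 8, 12, 14, 16]
ends:   [3, 3, 7, 9, 9, 9, 10, 15, 15, 18]
s0→1 s1→2 e3→1 e3→0 s6→1 e7→0 s7→1 s7→2 s8→3 s8→4  — peak 4.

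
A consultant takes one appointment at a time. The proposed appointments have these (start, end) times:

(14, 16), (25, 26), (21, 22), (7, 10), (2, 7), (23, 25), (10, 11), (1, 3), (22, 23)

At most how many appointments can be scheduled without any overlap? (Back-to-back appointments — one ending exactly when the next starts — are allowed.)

Sorted by end: (1,3)  (2,7)  (7,10)  (10,11)  (14,16)  (21,22)  (22,23)  (23,25)  (25,26)
take (1,3); take (7,10); take (10,11); take (14,16); take (21,22); take (22,23); take (23,25); take (25,26).
Selected 8 appointments.

8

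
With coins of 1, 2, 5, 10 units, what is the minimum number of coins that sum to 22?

22 = 2×10 + 1×2
Total coins = 2 + 1 = 3

3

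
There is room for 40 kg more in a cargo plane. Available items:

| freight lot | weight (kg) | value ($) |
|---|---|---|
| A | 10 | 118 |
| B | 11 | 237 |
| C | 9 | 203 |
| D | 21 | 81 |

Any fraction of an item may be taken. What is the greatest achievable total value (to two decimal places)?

Ratios (sorted): C 22.56, B 21.55, A 11.80, D 3.86
take C (9 @ 203); take B (11 @ 237); take A (10 @ 118); take 10/21 of D → 38.57. Capacity used 40/40.
Total value = 596.57

596.57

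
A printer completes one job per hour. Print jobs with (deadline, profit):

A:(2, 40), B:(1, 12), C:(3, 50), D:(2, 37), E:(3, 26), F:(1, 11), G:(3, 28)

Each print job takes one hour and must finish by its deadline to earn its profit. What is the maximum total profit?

127

Take jobs in profit order; each goes to the latest open slot no later than its deadline.
By profit: C(d3,50), A(d2,40), D(d2,37), G(d3,28), E(d3,26), B(d1,12), F(d1,11)
C→slot 3; A→slot 2; D→slot 1; G skipped; E skipped; B skipped; F skipped.
Profit = 37 + 40 + 50 = 127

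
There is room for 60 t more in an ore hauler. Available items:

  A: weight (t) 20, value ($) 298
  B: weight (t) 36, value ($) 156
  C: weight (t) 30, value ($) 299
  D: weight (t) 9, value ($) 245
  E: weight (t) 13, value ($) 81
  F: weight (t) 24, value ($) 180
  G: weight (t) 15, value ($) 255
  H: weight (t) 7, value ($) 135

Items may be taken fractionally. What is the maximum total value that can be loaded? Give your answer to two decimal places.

Greedy by value/weight ratio, highest first.
Order: D (245/9=27.22) > H (135/7=19.29) > G (255/15=17.00) > A (298/20=14.90) > C (299/30=9.97) > F (180/24=7.50) > E (81/13=6.23) > B (156/36=4.33)
Fill: take D (9 @ 245) → take H (7 @ 135) → take G (15 @ 255) → take A (20 @ 298) → take 9/30 of C → 89.70; 60/60 used.
Total value = 1022.70

1022.70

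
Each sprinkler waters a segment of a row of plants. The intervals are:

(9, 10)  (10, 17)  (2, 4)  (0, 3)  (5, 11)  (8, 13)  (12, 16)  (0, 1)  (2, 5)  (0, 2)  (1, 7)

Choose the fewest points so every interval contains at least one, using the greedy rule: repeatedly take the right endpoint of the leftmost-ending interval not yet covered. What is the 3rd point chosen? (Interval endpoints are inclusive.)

By right end: [0,1]  [0,2]  [0,3]  [2,4]  [2,5]  [1,7]  [9,10]  [5,11]  [8,13]  [12,16]  [10,17]
[0,1] uncovered → point at 1; [2,4] uncovered → point at 4; [9,10] uncovered → point at 10; [12,16] uncovered → point at 16.
Points: 1, 4, 10, 16 (4 total).

10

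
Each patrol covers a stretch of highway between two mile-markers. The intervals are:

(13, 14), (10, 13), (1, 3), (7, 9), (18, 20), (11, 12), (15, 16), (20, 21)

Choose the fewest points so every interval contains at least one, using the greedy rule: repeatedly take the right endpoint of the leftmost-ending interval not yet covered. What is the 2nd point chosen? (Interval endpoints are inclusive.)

Process intervals by earliest right end; each time one isn't hit yet, stab at its right endpoint.
Sorted: [1,3] [7,9] [11,12] [10,13] [13,14] [15,16] [18,20] [20,21]
{[1,3]} hit by 3; {[7,9]} hit by 9; {[11,12],[10,13]} hit by 12; {[13,14]} hit by 14; {[15,16]} hit by 16; {[18,20],[20,21]} hit by 20.
Points: 3, 9, 12, 14, 16, 20 (6 total).

9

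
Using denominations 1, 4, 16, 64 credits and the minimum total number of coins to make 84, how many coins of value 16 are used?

1

84 = 1×64 + 1×16 + 1×4
Count of 16: 1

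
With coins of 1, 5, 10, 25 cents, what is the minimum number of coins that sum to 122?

Greedy: take as many of the largest coin as possible, then repeat with the remainder.
122 = 4×25 + 2×10 + 2×1
Total coins = 4 + 2 + 2 = 8

8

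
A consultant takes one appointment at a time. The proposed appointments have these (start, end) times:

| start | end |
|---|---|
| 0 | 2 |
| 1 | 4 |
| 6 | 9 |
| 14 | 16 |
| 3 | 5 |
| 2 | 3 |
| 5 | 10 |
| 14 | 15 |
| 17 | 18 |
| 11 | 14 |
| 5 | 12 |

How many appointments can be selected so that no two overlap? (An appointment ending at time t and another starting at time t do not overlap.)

7

By end time: (0,2), (2,3), (1,4), (3,5), (6,9), (5,10), (5,12), (11,14), (14,15), (14,16), (17,18).
Pick (0,2); next start ≥ 2 → (2,3); next start ≥ 3 → (3,5); next start ≥ 5 → (6,9); next start ≥ 9 → (11,14); next start ≥ 14 → (14,15); next start ≥ 15 → (17,18).
Selected 7 appointments.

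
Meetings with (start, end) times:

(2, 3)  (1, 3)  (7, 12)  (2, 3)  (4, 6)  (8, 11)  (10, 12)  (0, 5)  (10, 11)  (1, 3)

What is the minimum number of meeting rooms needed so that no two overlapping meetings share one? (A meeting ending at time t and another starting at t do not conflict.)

5

Count concurrent intervals with a sweep; the peak is the room count.
Events (time:±→running): 0:+→1 1:+→2 1:+→3 2:+→4 2:+→5 … peak 5.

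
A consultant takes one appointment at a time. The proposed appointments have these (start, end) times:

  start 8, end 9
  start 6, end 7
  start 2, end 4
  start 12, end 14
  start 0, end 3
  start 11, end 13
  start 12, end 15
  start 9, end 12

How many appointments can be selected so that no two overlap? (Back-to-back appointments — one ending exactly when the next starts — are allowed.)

5

Greedy by earliest finish: after sorting by end time, pick each interval compatible with the last pick.
Sorted by end: (0,3)  (2,4)  (6,7)  (8,9)  (9,12)  (11,13)  (12,14)  (12,15)
take (0,3); skip (2,4); take (6,7); take (8,9); take (9,12); take (12,14).
Selected 5 appointments.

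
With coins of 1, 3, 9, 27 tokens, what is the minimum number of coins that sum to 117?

5

117 = 4×27 + 1×9
Total coins = 4 + 1 = 5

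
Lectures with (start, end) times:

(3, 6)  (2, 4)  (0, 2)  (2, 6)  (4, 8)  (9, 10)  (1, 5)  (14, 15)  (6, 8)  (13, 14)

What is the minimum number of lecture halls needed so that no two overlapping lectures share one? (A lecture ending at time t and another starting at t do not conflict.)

Events (time:±→running): 0:+→1 1:+→2 2:-→1 2:+→2 2:+→3 3:+→4 … peak 4.

4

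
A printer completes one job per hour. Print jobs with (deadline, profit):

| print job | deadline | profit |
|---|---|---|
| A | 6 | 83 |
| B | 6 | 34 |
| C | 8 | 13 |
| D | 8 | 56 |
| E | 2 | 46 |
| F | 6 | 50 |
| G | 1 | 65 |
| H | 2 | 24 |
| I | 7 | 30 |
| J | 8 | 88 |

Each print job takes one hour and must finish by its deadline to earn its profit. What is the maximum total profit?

452

Take jobs in profit order; each goes to the latest open slot no later than its deadline.
Profit order: J=88 A=83 G=65 D=56 F=50 E=46 B=34 I=30 H=24 C=13
Assign: J→slot 8, A→slot 6, G→slot 1, D→slot 7, F→slot 5, E→slot 2, B→slot 4, I→slot 3, H skipped, C skipped.
Slots: [1:G] [2:E] [3:I] [4:B] [5:F] [6:A] [7:D] [8:J]
Profit = 65 + 46 + 30 + 34 + 50 + 83 + 56 + 88 = 452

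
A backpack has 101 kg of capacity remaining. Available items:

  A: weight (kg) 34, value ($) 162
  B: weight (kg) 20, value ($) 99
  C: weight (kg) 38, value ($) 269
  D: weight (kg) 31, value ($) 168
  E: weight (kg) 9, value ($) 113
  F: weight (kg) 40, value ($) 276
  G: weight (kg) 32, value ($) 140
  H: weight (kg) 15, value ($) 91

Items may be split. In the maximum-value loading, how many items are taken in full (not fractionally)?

3

Sort by value per unit weight and fill in that order.
Order: E (113/9=12.56) > C (269/38=7.08) > F (276/40=6.90) > H (91/15=6.07) > D (168/31=5.42) > B (99/20=4.95) > A (162/34=4.76) > G (140/32=4.38)
Fill: take E (9 @ 113) → take C (38 @ 269) → take F (40 @ 276) → take 14/15 of H → 84.93; 101/101 used.
3 item(s) taken whole; one partial (take 14/15 of H).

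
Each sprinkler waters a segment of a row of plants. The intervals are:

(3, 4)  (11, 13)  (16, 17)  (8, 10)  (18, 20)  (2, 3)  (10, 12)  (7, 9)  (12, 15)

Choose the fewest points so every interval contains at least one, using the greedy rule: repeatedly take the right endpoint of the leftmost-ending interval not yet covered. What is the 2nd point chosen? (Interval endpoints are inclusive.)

9

Sorted: [2,3] [3,4] [7,9] [8,10] [10,12] [11,13] [12,15] [16,17] [18,20]
{[2,3],[3,4]} hit by 3; {[7,9],[8,10]} hit by 9; {[10,12],[11,13],[12,15]} hit by 12; {[16,17]} hit by 17; {[18,20]} hit by 20.
Points: 3, 9, 12, 17, 20 (5 total).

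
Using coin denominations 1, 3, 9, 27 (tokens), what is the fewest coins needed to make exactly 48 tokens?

4

48 − 1×27→21 − 2×9→3 − 1×3→0
Total coins = 1 + 2 + 1 = 4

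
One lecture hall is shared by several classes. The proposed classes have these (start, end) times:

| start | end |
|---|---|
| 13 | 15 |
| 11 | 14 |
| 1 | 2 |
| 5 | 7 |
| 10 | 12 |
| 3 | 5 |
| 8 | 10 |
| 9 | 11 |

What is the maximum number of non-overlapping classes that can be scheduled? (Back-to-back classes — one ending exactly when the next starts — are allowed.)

By end time: (1,2), (3,5), (5,7), (8,10), (9,11), (10,12), (11,14), (13,15).
Pick (1,2); next start ≥ 2 → (3,5); next start ≥ 5 → (5,7); next start ≥ 7 → (8,10); next start ≥ 10 → (10,12); next start ≥ 12 → (13,15).
Selected 6 classes.

6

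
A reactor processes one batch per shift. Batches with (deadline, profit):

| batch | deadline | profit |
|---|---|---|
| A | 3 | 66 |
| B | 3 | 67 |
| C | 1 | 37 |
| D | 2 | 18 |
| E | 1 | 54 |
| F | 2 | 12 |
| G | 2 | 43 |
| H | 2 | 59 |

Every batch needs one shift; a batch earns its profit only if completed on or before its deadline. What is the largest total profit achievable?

Profit order: B=67 A=66 H=59 E=54 G=43 C=37 D=18 F=12
Assign: B→slot 3, A→slot 2, H→slot 1, E skipped, G skipped, C skipped, D skipped, F skipped.
Slots: [1:H] [2:A] [3:B]
Profit = 59 + 66 + 67 = 192

192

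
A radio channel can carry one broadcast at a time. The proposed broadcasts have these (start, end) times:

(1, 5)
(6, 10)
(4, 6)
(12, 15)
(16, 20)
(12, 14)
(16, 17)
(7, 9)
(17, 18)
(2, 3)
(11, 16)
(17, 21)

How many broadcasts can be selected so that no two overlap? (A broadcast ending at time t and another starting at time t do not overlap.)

6

Sort by end time and greedily take each interval whose start is ≥ the last chosen end.
Sorted by end: (2,3)  (1,5)  (4,6)  (7,9)  (6,10)  (12,14)  (12,15)  (11,16)  (16,17)  (17,18)  (16,20)  (17,21)
take (2,3); take (4,6); take (7,9); skip (6,10); take (12,14); skip (12,15); take (16,17); take (17,18); skip (16,20); skip (17,21).
Selected 6 broadcasts.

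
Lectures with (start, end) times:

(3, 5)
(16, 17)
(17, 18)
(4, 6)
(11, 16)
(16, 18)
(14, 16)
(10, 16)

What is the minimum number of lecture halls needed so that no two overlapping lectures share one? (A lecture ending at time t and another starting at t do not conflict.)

3

The answer is the maximum number of intervals overlapping at any instant.
Events (time:±→running): 3:+→1 4:+→2 5:-→1 6:-→0 10:+→1 11:+→2 14:+→3 … peak 3.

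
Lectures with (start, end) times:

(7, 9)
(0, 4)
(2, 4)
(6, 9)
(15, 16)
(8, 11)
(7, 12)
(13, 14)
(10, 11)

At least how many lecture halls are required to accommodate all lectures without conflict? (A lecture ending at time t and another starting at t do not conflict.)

4

The answer is the maximum number of intervals overlapping at any instant.
starts: [0, 2, 6, 7, 7, 8, 10, 13, 15]
ends:   [4, 4, 9, 9, 11, 11, 12, 14, 16]
s0→1 s2→2 e4→1 e4→0 s6→1 s7→2 s7→3 s8→4  — peak 4.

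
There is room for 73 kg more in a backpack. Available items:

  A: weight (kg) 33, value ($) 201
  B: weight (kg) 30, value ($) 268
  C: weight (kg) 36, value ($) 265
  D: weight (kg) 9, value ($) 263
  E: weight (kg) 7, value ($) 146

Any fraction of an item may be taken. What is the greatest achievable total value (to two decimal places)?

Sort by value per unit weight and fill in that order.
Order: D (263/9=29.22) > E (146/7=20.86) > B (268/30=8.93) > C (265/36=7.36) > A (201/33=6.09)
Fill: take D (9 @ 263) → take E (7 @ 146) → take B (30 @ 268) → take 27/36 of C → 198.75; 73/73 used.
Total value = 875.75

875.75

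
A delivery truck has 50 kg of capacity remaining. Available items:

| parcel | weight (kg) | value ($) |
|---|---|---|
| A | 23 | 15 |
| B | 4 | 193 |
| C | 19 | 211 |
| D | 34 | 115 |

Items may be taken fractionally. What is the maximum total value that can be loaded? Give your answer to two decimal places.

495.32

Sort by value per unit weight and fill in that order.
Order: B (193/4=48.25) > C (211/19=11.11) > D (115/34=3.38) > A (15/23=0.65)
Fill: take B (4 @ 193) → take C (19 @ 211) → take 27/34 of D → 91.32; 50/50 used.
Total value = 495.32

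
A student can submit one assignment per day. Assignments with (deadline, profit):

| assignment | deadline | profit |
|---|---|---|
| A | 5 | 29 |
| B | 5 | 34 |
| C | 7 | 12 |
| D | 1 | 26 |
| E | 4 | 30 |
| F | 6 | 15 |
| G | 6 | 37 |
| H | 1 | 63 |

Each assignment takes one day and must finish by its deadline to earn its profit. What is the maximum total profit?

Profit order: H=63 G=37 B=34 E=30 A=29 D=26 F=15 C=12
Assign: H→slot 1, G→slot 6, B→slot 5, E→slot 4, A→slot 3, D skipped, F→slot 2, C→slot 7.
Slots: [1:H] [2:F] [3:A] [4:E] [5:B] [6:G] [7:C]
Profit = 63 + 15 + 29 + 30 + 34 + 37 + 12 = 220

220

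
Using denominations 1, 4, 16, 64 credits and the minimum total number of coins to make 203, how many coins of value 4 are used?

203 − 3×64→11 − 2×4→3 − 3×1→0
Count of 4: 2

2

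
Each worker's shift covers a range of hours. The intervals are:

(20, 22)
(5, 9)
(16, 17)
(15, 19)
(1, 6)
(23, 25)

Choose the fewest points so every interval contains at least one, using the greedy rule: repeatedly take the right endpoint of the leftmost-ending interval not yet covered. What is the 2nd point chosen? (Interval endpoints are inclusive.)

Sort by right endpoint; whenever an interval is uncovered, place a point at its right end.
By right end: [1,6]  [5,9]  [16,17]  [15,19]  [20,22]  [23,25]
[1,6] uncovered → point at 6; [16,17] uncovered → point at 17; [20,22] uncovered → point at 22; [23,25] uncovered → point at 25.
Points: 6, 17, 22, 25 (4 total).

17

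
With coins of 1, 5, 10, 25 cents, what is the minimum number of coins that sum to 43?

6

Use the largest denomination that fits, subtract, and repeat.
43 − 1×25→18 − 1×10→8 − 1×5→3 − 3×1→0
Total coins = 1 + 1 + 1 + 3 = 6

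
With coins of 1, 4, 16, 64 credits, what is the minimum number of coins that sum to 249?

249 − 3×64→57 − 3×16→9 − 2×4→1 − 1×1→0
Total coins = 3 + 3 + 2 + 1 = 9

9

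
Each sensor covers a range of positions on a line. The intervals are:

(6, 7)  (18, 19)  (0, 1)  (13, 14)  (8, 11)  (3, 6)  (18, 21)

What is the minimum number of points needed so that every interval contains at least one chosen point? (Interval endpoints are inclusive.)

Sort by right endpoint; whenever an interval is uncovered, place a point at its right end.
By right end: [0,1]  [3,6]  [6,7]  [8,11]  [13,14]  [18,19]  [18,21]
[0,1] uncovered → point at 1; [3,6] uncovered → point at 6; [8,11] uncovered → point at 11; [13,14] uncovered → point at 14; [18,19] uncovered → point at 19.
Points: 1, 6, 11, 14, 19 (5 total).

5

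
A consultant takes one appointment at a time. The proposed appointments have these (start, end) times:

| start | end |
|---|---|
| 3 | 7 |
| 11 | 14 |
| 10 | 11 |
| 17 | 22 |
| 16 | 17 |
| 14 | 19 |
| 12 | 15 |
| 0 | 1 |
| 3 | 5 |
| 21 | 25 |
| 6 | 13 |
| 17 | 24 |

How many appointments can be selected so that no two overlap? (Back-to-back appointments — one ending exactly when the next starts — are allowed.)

Sort by end time and greedily take each interval whose start is ≥ the last chosen end.
By end time: (0,1), (3,5), (3,7), (10,11), (6,13), (11,14), (12,15), (16,17), (14,19), (17,22), (17,24), (21,25).
Pick (0,1); next start ≥ 1 → (3,5); next start ≥ 5 → (10,11); next start ≥ 11 → (11,14); next start ≥ 14 → (16,17); next start ≥ 17 → (17,22).
Selected 6 appointments.

6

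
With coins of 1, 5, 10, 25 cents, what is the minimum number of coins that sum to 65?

4

Use the largest denomination that fits, subtract, and repeat.
65 − 2×25→15 − 1×10→5 − 1×5→0
Total coins = 2 + 1 + 1 = 4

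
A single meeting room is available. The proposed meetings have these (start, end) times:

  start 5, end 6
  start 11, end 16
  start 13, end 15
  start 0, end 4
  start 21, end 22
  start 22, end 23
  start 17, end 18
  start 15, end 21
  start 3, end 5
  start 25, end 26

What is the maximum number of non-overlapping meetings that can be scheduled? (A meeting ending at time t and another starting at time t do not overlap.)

Sort by end time and greedily take each interval whose start is ≥ the last chosen end.
By end time: (0,4), (3,5), (5,6), (13,15), (11,16), (17,18), (15,21), (21,22), (22,23), (25,26).
Pick (0,4); next start ≥ 4 → (5,6); next start ≥ 6 → (13,15); next start ≥ 15 → (17,18); next start ≥ 18 → (21,22); next start ≥ 22 → (22,23); next start ≥ 23 → (25,26).
Selected 7 meetings.

7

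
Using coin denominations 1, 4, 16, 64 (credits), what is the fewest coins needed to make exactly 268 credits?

268 − 4×64→12 − 3×4→0
Total coins = 4 + 3 = 7

7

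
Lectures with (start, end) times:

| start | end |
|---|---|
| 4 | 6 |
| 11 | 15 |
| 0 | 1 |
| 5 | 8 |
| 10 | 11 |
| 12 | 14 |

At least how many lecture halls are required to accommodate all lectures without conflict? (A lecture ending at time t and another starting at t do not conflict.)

2

The answer is the maximum number of intervals overlapping at any instant.
starts: [0, 4, 5, 10, 11, 12]
ends:   [1, 6, 8, 11, 14, 15]
s0→1 e1→0 s4→1 s5→2  — peak 2.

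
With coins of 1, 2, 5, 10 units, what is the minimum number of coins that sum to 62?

62 − 6×10→2 − 1×2→0
Total coins = 6 + 1 = 7

7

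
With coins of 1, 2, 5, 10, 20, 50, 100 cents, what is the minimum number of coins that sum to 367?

7

Greedy: take as many of the largest coin as possible, then repeat with the remainder.
367 = 3×100 + 1×50 + 1×10 + 1×5 + 1×2
Total coins = 3 + 1 + 1 + 1 + 1 = 7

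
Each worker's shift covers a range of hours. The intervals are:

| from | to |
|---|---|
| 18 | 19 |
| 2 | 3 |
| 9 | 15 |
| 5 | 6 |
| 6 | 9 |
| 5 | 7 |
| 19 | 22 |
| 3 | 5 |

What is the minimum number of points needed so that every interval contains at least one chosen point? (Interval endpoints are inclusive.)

By right end: [2,3]  [3,5]  [5,6]  [5,7]  [6,9]  [9,15]  [18,19]  [19,22]
[2,3] uncovered → point at 3; [5,6] uncovered → point at 6; [9,15] uncovered → point at 15; [18,19] uncovered → point at 19.
Points: 3, 6, 15, 19 (4 total).

4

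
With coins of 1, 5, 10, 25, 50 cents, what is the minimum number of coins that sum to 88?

88 − 1×50→38 − 1×25→13 − 1×10→3 − 3×1→0
Total coins = 1 + 1 + 1 + 3 = 6

6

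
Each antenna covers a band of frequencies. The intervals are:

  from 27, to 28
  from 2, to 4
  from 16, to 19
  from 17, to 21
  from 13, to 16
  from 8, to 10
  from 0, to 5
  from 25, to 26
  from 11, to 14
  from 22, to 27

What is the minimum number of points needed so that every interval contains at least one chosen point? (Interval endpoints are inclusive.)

6

Sorted: [2,4] [0,5] [8,10] [11,14] [13,16] [16,19] [17,21] [25,26] [22,27] [27,28]
{[2,4],[0,5]} hit by 4; {[8,10]} hit by 10; {[11,14],[13,16]} hit by 14; {[16,19],[17,21]} hit by 19; {[25,26],[22,27]} hit by 26; {[27,28]} hit by 28.
Points: 4, 10, 14, 19, 26, 28 (6 total).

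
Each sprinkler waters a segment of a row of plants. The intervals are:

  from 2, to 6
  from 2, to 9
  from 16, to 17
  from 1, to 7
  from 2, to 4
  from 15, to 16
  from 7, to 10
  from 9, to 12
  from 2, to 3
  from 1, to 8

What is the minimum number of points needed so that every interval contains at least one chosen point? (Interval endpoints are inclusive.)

Process intervals by earliest right end; each time one isn't hit yet, stab at its right endpoint.
By right end: [2,3]  [2,4]  [2,6]  [1,7]  [1,8]  [2,9]  [7,10]  [9,12]  [15,16]  [16,17]
[2,3] uncovered → point at 3; [7,10] uncovered → point at 10; [15,16] uncovered → point at 16.
Points: 3, 10, 16 (3 total).

3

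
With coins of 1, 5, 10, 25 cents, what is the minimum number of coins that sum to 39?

39 − 1×25→14 − 1×10→4 − 4×1→0
Total coins = 1 + 1 + 4 = 6

6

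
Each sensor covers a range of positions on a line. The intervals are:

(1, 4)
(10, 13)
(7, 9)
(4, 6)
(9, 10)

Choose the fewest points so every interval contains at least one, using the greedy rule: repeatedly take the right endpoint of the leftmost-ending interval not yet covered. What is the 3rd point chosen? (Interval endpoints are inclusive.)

Sorted: [1,4] [4,6] [7,9] [9,10] [10,13]
{[1,4],[4,6]} hit by 4; {[7,9],[9,10]} hit by 9; {[10,13]} hit by 13.
Points: 4, 9, 13 (3 total).

13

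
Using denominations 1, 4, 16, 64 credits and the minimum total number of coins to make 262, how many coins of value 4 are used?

1

Use the largest denomination that fits, subtract, and repeat.
262 − 4×64→6 − 1×4→2 − 2×1→0
Count of 4: 1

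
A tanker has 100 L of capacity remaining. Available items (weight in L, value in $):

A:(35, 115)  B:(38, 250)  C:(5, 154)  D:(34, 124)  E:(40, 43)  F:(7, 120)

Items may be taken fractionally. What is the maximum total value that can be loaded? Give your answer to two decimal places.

Ratios (sorted): C 30.80, F 17.14, B 6.58, D 3.65, A 3.29, E 1.07
take C (5 @ 154); take F (7 @ 120); take B (38 @ 250); take D (34 @ 124); take 16/35 of A → 52.57. Capacity used 100/100.
Total value = 700.57

700.57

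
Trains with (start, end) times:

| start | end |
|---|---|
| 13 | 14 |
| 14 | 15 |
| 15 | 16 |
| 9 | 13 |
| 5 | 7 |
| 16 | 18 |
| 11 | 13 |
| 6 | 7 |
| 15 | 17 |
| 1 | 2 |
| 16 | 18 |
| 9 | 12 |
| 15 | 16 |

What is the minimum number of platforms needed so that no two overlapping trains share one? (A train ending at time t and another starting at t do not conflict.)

3

Count concurrent intervals with a sweep; the peak is the room count.
Events (time:±→running): 1:+→1 2:-→0 5:+→1 6:+→2 7:-→1 7:-→0 9:+→1 9:+→2 11:+→3 … peak 3.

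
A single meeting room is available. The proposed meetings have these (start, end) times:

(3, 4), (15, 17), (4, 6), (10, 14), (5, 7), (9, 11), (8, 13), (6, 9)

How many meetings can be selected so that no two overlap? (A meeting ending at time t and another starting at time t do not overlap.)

5

By end time: (3,4), (4,6), (5,7), (6,9), (9,11), (8,13), (10,14), (15,17).
Pick (3,4); next start ≥ 4 → (4,6); next start ≥ 6 → (6,9); next start ≥ 9 → (9,11); next start ≥ 11 → (15,17).
Selected 5 meetings.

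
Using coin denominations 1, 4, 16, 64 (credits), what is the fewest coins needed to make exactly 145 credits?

145 − 2×64→17 − 1×16→1 − 1×1→0
Total coins = 2 + 1 + 1 = 4

4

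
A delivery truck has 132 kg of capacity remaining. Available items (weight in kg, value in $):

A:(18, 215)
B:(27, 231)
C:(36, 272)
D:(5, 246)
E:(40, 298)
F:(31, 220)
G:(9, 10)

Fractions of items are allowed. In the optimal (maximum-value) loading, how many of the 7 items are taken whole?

Greedy by value/weight ratio, highest first.
Order: D (246/5=49.20) > A (215/18=11.94) > B (231/27=8.56) > C (272/36=7.56) > E (298/40=7.45) > F (220/31=7.10) > G (10/9=1.11)
Fill: take D (5 @ 246) → take A (18 @ 215) → take B (27 @ 231) → take C (36 @ 272) → take E (40 @ 298) → take 6/31 of F → 42.58; 132/132 used.
5 item(s) taken whole; one partial (take 6/31 of F).

5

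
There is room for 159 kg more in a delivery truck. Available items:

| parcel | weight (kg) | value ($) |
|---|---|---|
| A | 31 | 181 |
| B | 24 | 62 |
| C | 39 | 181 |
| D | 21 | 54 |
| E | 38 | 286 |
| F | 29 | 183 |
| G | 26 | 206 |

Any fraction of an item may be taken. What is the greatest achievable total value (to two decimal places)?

1018.44

Ratios (sorted): G 7.92, E 7.53, F 6.31, A 5.84, C 4.64, B 2.58, D 2.57
take G (26 @ 206); take E (38 @ 286); take F (29 @ 183); take A (31 @ 181); take 35/39 of C → 162.44. Capacity used 159/159.
Total value = 1018.44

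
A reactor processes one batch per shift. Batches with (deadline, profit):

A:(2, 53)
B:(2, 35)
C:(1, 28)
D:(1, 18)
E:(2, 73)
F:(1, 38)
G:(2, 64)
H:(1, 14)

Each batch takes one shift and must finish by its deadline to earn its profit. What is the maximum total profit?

137

By profit: E(d2,73), G(d2,64), A(d2,53), F(d1,38), B(d2,35), C(d1,28), D(d1,18), H(d1,14)
E→slot 2; G→slot 1; A skipped; F skipped; B skipped; C skipped; D skipped; H skipped.
Profit = 64 + 73 = 137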